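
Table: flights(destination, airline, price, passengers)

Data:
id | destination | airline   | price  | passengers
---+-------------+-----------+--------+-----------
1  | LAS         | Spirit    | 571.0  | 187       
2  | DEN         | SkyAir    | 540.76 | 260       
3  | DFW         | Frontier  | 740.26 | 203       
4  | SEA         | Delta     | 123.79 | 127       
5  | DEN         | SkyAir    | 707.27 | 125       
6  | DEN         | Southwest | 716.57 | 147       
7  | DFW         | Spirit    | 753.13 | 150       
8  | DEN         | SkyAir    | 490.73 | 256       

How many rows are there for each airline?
SELECT airline, COUNT(*) as count
FROM flights
GROUP BY airline

Result:
  Delta: 1
  Frontier: 1
  SkyAir: 3
  Southwest: 1
  Spirit: 2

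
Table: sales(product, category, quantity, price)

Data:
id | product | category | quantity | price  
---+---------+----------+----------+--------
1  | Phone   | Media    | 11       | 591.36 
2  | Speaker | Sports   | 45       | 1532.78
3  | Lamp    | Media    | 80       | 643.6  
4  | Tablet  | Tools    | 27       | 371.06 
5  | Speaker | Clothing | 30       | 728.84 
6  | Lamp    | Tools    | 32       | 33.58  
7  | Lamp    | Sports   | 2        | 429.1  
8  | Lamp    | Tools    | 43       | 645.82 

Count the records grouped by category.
SELECT category, COUNT(*) as count
FROM sales
GROUP BY category

Result:
  Clothing: 1
  Media: 2
  Sports: 2
  Tools: 3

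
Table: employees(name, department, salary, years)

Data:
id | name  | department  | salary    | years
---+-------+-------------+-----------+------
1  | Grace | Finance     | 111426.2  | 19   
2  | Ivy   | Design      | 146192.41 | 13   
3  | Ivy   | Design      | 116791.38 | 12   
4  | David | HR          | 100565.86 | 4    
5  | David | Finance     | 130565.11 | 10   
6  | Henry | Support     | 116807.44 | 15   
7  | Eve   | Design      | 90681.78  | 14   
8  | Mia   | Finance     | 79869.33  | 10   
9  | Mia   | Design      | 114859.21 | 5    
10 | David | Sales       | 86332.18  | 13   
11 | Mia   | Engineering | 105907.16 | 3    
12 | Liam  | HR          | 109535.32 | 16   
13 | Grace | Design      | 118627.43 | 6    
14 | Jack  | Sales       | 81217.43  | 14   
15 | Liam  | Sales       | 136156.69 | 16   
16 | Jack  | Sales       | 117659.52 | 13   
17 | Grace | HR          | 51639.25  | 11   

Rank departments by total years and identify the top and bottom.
SELECT department, SUM(years)
FROM employees
GROUP BY department
ORDER BY SUM(years)

All groups:
  Engineering: 3
  Support: 15
  HR: 31
  Finance: 39
  Design: 50
  Sales: 56

Highest: Sales (56)
Lowest: Engineering (3)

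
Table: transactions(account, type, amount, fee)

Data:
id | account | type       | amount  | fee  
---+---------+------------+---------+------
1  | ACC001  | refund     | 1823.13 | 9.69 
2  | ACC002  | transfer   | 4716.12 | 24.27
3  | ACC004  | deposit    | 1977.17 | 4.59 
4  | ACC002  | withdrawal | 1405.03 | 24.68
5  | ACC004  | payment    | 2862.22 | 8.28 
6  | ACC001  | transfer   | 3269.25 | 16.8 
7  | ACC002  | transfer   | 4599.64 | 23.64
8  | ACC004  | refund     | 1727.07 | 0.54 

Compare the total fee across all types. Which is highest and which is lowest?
SELECT type, SUM(fee)
FROM transactions
GROUP BY type
ORDER BY SUM(fee)

All groups:
  deposit: 4.59
  payment: 8.28
  refund: 10.23
  withdrawal: 24.68
  transfer: 64.71

Highest: transfer (64.71)
Lowest: deposit (4.59)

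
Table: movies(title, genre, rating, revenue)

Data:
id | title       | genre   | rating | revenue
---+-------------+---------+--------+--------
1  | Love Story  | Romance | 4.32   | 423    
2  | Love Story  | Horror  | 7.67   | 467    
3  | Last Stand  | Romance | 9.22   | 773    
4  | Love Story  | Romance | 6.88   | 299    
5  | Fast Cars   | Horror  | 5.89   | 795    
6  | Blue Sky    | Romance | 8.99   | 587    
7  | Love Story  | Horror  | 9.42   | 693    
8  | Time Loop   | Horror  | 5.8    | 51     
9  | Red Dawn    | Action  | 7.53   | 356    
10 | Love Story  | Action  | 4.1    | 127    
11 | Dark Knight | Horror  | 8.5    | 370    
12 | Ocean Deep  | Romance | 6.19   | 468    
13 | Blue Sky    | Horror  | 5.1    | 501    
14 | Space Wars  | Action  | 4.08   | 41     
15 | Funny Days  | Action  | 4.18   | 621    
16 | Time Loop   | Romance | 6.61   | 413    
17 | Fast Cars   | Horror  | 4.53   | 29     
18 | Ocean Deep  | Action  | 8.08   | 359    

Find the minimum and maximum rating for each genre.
SELECT genre, MIN(rating), MAX(rating)
FROM movies
GROUP BY genre

Result:
  Action: min=4.08, max=8.08
  Horror: min=4.53, max=9.42
  Romance: min=4.32, max=9.22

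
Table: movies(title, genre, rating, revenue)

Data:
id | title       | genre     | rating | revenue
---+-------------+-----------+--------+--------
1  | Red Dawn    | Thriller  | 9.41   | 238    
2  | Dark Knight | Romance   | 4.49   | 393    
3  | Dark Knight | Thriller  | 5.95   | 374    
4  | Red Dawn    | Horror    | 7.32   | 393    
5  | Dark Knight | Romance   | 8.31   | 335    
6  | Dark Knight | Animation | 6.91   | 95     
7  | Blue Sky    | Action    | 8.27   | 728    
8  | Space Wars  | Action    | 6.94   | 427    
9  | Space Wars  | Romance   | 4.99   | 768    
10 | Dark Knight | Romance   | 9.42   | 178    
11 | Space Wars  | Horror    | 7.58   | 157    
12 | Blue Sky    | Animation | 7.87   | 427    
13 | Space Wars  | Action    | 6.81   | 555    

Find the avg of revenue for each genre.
SELECT genre, AVG(revenue) as result
FROM movies
GROUP BY genre

Result:
  Action: 570.00
  Animation: 261.00
  Horror: 275.00
  Romance: 418.50
  Thriller: 306.00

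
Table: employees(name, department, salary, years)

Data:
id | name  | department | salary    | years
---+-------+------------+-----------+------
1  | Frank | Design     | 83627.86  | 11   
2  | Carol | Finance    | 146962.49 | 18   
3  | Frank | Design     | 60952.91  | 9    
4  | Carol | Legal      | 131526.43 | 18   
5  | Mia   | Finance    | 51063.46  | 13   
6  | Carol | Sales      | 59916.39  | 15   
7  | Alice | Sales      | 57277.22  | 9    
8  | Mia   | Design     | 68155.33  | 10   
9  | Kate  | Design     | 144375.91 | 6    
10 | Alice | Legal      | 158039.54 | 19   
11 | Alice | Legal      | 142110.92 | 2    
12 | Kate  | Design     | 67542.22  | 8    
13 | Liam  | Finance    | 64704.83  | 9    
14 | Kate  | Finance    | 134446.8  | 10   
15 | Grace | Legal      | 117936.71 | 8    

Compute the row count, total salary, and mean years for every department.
SELECT department,
       COUNT(*) as cnt,
       SUM(salary) as total_salary,
       AVG(years) as avg_years
FROM employees
GROUP BY department

Result:
  Design: 5 records, 424654.23 total salary, 8.80 avg years
  Finance: 4 records, 397177.58 total salary, 12.50 avg years
  Legal: 4 records, 549613.60 total salary, 11.75 avg years
  Sales: 2 records, 117193.61 total salary, 12.00 avg years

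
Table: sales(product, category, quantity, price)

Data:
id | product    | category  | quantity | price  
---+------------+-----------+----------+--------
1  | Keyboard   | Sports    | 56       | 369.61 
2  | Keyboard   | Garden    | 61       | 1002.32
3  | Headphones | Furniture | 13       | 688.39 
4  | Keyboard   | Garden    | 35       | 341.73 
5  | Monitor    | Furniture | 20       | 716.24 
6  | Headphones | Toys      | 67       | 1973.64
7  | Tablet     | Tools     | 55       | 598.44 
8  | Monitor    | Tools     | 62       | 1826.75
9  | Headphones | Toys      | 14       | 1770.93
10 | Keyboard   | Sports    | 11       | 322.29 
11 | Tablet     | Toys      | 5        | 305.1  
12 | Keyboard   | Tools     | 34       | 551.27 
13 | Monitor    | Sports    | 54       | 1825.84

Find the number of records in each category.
SELECT category, COUNT(*) as count
FROM sales
GROUP BY category

Result:
  Furniture: 2
  Garden: 2
  Sports: 3
  Tools: 3
  Toys: 3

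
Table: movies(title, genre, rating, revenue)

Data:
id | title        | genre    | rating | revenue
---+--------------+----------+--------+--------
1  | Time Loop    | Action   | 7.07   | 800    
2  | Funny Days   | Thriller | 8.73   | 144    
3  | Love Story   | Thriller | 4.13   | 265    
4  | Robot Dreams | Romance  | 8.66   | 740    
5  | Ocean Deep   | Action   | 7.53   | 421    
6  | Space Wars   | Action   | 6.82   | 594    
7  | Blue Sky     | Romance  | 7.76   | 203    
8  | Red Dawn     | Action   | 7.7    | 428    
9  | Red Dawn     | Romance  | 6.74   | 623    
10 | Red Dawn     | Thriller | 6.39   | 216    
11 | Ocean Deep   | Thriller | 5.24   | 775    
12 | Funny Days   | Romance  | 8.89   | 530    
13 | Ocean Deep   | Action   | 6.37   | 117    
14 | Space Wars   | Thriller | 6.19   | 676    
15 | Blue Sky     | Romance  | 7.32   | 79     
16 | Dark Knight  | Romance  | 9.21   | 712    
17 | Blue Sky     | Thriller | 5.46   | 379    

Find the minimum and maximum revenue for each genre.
SELECT genre, MIN(revenue), MAX(revenue)
FROM movies
GROUP BY genre

Result:
  Action: min=117, max=800
  Romance: min=79, max=740
  Thriller: min=144, max=775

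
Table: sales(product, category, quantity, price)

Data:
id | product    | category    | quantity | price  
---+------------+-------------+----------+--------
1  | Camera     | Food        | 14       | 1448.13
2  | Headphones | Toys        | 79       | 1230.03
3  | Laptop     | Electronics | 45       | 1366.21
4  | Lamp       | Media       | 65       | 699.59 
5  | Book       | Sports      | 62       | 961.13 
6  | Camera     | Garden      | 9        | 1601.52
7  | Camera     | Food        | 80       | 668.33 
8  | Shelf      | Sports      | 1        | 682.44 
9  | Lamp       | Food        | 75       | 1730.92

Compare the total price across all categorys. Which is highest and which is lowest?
SELECT category, SUM(price)
FROM sales
GROUP BY category
ORDER BY SUM(price)

All groups:
  Media: 699.59
  Toys: 1230.03
  Electronics: 1366.21
  Garden: 1601.52
  Sports: 1643.57
  Food: 3847.38

Highest: Food (3847.38)
Lowest: Media (699.59)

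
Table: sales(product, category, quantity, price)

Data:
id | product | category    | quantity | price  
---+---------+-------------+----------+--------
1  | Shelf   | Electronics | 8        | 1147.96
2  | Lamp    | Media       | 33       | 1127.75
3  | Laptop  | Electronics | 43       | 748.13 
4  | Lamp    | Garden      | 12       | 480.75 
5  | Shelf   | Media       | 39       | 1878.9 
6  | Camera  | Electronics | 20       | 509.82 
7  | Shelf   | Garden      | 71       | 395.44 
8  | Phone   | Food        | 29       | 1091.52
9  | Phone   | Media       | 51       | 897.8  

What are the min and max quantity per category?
SELECT category, MIN(quantity), MAX(quantity)
FROM sales
GROUP BY category

Result:
  Electronics: min=8, max=43
  Food: min=29, max=29
  Garden: min=12, max=71
  Media: min=33, max=51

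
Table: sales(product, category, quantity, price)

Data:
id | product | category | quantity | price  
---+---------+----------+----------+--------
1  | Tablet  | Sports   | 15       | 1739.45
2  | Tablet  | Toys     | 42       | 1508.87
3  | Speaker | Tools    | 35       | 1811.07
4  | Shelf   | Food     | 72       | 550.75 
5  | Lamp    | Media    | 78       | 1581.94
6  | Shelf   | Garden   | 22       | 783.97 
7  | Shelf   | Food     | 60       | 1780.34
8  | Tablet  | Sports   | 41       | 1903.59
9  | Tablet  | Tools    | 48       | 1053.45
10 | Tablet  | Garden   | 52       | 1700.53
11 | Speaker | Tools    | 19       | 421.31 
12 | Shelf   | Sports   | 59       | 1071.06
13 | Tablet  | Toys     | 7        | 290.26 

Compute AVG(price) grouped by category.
SELECT category, AVG(price) as result
FROM sales
GROUP BY category

Result:
  Food: 1165.55
  Garden: 1242.25
  Media: 1581.94
  Sports: 1571.37
  Tools: 1095.28
  Toys: 899.57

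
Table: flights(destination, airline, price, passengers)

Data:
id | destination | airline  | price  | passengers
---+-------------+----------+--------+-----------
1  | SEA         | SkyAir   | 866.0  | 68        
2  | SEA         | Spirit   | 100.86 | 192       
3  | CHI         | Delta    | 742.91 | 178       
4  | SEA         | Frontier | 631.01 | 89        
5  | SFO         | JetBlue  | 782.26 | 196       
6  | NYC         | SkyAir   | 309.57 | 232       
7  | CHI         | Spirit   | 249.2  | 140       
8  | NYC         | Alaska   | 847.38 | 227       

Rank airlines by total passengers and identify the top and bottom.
SELECT airline, SUM(passengers)
FROM flights
GROUP BY airline
ORDER BY SUM(passengers)

All groups:
  Frontier: 89
  Delta: 178
  JetBlue: 196
  Alaska: 227
  SkyAir: 300
  Spirit: 332

Highest: Spirit (332)
Lowest: Frontier (89)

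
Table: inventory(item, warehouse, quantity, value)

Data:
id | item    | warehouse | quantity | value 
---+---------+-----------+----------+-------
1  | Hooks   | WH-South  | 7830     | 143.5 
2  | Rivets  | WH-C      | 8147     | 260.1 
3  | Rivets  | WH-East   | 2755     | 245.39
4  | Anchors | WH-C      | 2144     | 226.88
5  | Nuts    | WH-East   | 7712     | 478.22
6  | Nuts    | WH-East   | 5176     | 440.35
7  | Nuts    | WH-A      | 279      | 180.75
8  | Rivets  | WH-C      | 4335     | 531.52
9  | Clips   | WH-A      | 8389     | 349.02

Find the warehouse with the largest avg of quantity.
SELECT warehouse, AVG(quantity) as val
FROM inventory
GROUP BY warehouse
ORDER BY val DESC
LIMIT 1

Result: WH-South with avg(quantity) = 7830.00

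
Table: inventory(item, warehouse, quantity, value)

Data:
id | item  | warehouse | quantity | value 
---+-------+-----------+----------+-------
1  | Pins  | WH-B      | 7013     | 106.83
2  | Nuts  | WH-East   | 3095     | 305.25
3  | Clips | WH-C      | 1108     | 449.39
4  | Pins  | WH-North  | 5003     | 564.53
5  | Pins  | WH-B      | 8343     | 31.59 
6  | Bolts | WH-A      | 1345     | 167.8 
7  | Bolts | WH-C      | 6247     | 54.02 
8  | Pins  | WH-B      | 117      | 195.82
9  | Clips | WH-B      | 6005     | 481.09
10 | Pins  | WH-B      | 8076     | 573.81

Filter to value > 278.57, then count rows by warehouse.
SELECT warehouse, COUNT(*)
FROM inventory
WHERE value > 278.57
GROUP BY warehouse

Note: WHERE filters rows before grouping.

Result:
  WH-B: 2
  WH-C: 1
  WH-East: 1
  WH-North: 1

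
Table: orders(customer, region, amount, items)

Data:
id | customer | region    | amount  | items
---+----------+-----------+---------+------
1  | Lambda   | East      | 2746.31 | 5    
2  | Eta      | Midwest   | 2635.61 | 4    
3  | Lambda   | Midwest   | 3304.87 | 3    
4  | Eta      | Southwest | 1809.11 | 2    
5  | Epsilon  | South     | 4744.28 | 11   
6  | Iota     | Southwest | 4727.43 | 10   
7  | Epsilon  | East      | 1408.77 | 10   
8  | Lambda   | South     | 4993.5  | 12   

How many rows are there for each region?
SELECT region, COUNT(*) as count
FROM orders
GROUP BY region

Result:
  East: 2
  Midwest: 2
  South: 2
  Southwest: 2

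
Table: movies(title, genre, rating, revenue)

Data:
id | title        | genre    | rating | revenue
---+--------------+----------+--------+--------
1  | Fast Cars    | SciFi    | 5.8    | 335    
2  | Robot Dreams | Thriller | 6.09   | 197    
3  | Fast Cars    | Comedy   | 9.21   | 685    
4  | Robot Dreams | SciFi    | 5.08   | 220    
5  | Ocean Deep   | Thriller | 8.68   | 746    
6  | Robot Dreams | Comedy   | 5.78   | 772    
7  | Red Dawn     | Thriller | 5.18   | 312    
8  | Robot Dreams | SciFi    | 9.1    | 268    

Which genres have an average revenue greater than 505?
SELECT genre, AVG(revenue)
FROM movies
GROUP BY genre
HAVING AVG(revenue) > 505

Result:
  Comedy: avg=728.50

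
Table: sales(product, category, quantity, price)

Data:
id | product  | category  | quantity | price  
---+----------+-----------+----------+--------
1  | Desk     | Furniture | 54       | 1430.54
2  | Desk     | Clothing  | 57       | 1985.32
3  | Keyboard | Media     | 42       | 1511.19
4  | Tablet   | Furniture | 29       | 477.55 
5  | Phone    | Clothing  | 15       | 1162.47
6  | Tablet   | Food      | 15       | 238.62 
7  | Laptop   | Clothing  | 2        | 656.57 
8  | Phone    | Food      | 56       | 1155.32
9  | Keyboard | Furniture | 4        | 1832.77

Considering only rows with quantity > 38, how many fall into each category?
SELECT category, COUNT(*)
FROM sales
WHERE quantity > 38
GROUP BY category

Note: WHERE filters rows before grouping.

Result:
  Clothing: 1
  Food: 1
  Furniture: 1
  Media: 1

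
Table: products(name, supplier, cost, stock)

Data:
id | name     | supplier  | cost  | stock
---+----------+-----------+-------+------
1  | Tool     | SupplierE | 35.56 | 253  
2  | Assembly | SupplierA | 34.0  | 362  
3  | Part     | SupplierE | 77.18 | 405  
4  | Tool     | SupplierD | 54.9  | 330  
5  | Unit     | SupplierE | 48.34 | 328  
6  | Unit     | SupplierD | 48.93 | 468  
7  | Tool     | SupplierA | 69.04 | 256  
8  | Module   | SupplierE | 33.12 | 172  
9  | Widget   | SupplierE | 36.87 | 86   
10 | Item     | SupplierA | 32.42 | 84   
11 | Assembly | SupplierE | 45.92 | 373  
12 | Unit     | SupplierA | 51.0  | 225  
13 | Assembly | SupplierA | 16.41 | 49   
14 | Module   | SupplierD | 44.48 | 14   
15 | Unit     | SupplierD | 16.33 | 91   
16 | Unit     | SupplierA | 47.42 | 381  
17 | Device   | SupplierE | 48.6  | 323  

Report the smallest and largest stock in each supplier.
SELECT supplier, MIN(stock), MAX(stock)
FROM products
GROUP BY supplier

Result:
  SupplierA: min=49, max=381
  SupplierD: min=14, max=468
  SupplierE: min=86, max=405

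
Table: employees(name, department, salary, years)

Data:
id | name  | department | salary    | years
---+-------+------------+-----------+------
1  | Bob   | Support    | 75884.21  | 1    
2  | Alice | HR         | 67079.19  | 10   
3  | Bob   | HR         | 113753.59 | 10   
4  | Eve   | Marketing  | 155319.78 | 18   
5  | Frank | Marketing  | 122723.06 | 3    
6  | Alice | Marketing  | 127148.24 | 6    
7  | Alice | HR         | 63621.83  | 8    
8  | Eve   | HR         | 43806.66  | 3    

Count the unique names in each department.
SELECT department, COUNT(DISTINCT name)
FROM employees
GROUP BY department

Result:
  HR: 3 distinct
  Marketing: 3 distinct
  Support: 1 distinct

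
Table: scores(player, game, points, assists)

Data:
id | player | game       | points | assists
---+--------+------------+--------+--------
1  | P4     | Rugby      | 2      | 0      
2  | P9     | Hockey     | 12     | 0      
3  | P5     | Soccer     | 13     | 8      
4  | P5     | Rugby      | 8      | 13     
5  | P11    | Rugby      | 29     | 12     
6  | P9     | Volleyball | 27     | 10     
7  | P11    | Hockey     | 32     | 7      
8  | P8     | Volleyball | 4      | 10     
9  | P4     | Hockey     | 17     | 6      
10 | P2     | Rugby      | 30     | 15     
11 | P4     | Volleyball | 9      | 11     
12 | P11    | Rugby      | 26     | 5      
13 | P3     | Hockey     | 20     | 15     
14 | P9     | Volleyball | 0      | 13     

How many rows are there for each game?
SELECT game, COUNT(*) as count
FROM scores
GROUP BY game

Result:
  Hockey: 4
  Rugby: 5
  Soccer: 1
  Volleyball: 4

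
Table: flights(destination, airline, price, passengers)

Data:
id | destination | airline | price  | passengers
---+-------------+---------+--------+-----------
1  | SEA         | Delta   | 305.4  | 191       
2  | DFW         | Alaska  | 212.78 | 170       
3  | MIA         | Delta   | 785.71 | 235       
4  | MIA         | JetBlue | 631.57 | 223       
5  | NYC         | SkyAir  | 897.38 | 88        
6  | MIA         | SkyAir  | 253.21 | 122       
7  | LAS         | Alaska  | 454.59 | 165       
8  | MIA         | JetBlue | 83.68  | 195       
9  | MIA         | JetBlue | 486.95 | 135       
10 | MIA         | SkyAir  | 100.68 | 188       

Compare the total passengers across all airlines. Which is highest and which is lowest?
SELECT airline, SUM(passengers)
FROM flights
GROUP BY airline
ORDER BY SUM(passengers)

All groups:
  Alaska: 335
  SkyAir: 398
  Delta: 426
  JetBlue: 553

Highest: JetBlue (553)
Lowest: Alaska (335)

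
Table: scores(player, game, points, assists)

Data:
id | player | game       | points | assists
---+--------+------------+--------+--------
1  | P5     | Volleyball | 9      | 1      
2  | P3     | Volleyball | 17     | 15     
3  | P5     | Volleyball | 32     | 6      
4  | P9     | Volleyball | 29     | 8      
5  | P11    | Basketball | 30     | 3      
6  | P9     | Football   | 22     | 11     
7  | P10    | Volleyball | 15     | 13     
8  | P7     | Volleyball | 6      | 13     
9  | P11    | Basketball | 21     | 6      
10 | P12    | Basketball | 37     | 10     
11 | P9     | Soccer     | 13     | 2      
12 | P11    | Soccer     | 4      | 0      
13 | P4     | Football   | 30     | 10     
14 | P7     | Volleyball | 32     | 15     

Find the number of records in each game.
SELECT game, COUNT(*) as count
FROM scores
GROUP BY game

Result:
  Basketball: 3
  Football: 2
  Soccer: 2
  Volleyball: 7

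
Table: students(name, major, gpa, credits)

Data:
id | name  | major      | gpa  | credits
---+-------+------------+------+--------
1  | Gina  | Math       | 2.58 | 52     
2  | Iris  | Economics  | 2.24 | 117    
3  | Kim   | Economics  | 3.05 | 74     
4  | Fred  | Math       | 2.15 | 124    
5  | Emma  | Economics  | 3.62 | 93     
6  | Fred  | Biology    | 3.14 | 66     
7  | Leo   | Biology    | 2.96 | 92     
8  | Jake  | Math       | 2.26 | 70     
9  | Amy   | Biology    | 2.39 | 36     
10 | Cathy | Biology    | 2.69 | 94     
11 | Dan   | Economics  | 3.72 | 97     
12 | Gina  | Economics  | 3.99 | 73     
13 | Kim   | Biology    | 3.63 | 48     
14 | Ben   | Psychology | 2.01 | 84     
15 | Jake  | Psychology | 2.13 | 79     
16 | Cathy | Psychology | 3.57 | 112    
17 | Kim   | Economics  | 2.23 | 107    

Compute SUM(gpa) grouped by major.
SELECT major, SUM(gpa) as result
FROM students
GROUP BY major

Result:
  Biology: 14.81
  Economics: 18.85
  Math: 6.99
  Psychology: 7.71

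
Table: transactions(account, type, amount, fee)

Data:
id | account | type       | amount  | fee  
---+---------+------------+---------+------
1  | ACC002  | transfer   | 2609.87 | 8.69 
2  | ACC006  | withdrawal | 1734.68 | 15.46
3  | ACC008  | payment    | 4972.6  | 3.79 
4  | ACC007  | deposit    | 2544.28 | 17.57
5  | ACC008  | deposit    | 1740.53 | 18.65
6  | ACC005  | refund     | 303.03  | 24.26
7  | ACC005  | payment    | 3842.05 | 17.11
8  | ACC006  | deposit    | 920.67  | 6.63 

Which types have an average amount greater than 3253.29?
SELECT type, AVG(amount)
FROM transactions
GROUP BY type
HAVING AVG(amount) > 3253.29

Result:
  payment: avg=4407.33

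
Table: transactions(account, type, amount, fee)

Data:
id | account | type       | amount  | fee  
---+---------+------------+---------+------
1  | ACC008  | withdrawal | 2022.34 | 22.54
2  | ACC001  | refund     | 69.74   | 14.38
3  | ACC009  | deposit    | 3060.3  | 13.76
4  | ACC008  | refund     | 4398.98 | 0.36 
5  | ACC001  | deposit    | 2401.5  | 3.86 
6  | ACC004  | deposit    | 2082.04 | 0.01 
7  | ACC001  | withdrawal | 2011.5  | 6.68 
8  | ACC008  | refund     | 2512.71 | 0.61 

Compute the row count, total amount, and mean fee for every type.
SELECT type,
       COUNT(*) as cnt,
       SUM(amount) as total_amount,
       AVG(fee) as avg_fee
FROM transactions
GROUP BY type

Result:
  deposit: 3 records, 7543.84 total amount, 5.88 avg fee
  refund: 3 records, 6981.43 total amount, 5.12 avg fee
  withdrawal: 2 records, 4033.84 total amount, 14.61 avg fee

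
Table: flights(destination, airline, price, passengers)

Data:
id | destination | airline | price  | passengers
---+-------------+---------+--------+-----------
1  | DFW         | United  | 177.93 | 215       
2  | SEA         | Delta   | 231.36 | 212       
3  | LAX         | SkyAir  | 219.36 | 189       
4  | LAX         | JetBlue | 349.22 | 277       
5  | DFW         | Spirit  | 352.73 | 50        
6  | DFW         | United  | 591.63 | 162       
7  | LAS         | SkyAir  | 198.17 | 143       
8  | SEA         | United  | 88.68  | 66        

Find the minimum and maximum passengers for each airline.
SELECT airline, MIN(passengers), MAX(passengers)
FROM flights
GROUP BY airline

Result:
  Delta: min=212, max=212
  JetBlue: min=277, max=277
  SkyAir: min=143, max=189
  Spirit: min=50, max=50
  United: min=66, max=215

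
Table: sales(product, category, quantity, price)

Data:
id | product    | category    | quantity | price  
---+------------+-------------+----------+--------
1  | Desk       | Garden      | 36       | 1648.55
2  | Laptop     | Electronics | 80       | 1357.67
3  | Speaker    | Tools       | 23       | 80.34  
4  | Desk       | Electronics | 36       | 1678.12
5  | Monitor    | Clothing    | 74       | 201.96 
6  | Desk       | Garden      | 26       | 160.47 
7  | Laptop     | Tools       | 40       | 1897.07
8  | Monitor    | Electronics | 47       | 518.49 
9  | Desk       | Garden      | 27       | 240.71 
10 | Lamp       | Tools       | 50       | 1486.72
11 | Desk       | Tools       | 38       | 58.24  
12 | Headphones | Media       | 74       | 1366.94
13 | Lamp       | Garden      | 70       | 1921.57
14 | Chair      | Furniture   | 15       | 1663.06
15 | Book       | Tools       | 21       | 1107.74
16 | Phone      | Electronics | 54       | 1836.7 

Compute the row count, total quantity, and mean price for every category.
SELECT category,
       COUNT(*) as cnt,
       SUM(quantity) as total_quantity,
       AVG(price) as avg_price
FROM sales
GROUP BY category

Result:
  Clothing: 1 records, 74 total quantity, 201.96 avg price
  Electronics: 4 records, 217 total quantity, 1347.75 avg price
  Furniture: 1 records, 15 total quantity, 1663.06 avg price
  Garden: 4 records, 159 total quantity, 992.83 avg price
  Media: 1 records, 74 total quantity, 1366.94 avg price
  Tools: 5 records, 172 total quantity, 926.02 avg price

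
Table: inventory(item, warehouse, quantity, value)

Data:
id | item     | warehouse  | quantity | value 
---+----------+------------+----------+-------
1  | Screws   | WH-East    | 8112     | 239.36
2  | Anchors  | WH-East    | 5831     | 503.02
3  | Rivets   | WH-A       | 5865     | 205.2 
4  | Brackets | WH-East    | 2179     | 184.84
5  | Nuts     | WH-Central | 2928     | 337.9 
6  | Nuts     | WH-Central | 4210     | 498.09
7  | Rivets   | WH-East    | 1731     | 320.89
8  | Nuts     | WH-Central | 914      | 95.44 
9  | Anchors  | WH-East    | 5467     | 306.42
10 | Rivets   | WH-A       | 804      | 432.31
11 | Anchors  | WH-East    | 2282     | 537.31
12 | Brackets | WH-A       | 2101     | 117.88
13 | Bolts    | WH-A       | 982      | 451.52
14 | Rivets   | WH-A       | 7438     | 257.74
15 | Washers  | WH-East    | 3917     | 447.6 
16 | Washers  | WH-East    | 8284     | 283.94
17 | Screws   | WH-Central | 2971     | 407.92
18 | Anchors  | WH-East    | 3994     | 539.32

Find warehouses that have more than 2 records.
SELECT warehouse, COUNT(*) as cnt
FROM inventory
GROUP BY warehouse
HAVING COUNT(*) > 2

Result:
  WH-A: 5
  WH-Central: 4
  WH-East: 9

Note: HAVING filters groups after aggregation, WHERE filters rows before.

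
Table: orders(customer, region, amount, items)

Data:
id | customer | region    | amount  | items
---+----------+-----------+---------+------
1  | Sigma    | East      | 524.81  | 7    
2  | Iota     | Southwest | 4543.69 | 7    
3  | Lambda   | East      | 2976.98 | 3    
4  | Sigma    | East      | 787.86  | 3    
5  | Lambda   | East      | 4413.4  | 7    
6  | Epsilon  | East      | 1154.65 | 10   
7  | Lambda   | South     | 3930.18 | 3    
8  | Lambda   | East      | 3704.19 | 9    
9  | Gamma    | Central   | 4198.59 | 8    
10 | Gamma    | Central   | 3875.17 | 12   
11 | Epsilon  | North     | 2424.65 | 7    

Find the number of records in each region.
SELECT region, COUNT(*) as count
FROM orders
GROUP BY region

Result:
  Central: 2
  East: 6
  North: 1
  South: 1
  Southwest: 1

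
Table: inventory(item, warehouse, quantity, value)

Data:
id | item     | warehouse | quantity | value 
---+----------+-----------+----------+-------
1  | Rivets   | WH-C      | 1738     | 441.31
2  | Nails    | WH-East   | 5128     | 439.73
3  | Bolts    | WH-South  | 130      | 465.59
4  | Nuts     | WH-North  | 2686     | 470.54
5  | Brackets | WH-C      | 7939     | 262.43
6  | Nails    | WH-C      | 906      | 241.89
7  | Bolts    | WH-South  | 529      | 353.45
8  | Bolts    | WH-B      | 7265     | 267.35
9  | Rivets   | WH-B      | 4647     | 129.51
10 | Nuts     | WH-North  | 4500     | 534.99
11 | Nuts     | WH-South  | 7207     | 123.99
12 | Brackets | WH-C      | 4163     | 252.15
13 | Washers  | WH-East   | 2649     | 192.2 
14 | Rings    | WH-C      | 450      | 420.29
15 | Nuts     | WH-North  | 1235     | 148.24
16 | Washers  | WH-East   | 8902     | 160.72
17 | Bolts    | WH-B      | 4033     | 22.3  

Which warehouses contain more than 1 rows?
SELECT warehouse, COUNT(*) as cnt
FROM inventory
GROUP BY warehouse
HAVING COUNT(*) > 1

Result:
  WH-B: 3
  WH-C: 5
  WH-East: 3
  WH-North: 3
  WH-South: 3

Note: HAVING filters groups after aggregation, WHERE filters rows before.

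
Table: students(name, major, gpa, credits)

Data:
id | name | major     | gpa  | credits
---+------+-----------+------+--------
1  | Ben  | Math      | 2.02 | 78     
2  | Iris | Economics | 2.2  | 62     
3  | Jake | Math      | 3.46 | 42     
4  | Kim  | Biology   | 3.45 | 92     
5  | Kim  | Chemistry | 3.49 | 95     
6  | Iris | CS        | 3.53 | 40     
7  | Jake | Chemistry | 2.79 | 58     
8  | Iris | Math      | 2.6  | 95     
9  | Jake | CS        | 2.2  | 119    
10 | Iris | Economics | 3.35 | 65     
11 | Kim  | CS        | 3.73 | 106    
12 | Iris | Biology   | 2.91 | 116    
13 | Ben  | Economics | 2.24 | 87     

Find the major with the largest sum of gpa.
SELECT major, SUM(gpa) as val
FROM students
GROUP BY major
ORDER BY val DESC
LIMIT 1

Result: CS with sum(gpa) = 9.46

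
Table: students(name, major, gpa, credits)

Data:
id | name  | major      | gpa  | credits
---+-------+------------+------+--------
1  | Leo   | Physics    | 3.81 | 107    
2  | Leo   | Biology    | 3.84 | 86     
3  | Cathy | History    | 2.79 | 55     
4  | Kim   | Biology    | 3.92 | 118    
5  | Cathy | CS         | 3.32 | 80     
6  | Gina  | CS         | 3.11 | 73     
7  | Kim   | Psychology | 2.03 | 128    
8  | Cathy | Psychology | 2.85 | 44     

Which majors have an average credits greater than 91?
SELECT major, AVG(credits)
FROM students
GROUP BY major
HAVING AVG(credits) > 91

Result:
  Biology: avg=102.00
  Physics: avg=107.00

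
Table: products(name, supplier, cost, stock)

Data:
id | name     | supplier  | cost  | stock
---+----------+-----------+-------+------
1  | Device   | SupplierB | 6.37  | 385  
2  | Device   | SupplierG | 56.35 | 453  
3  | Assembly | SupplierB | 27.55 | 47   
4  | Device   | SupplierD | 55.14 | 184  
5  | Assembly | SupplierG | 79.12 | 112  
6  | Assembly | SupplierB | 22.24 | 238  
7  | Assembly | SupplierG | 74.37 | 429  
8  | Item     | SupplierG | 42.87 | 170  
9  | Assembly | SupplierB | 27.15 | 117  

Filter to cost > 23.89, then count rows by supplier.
SELECT supplier, COUNT(*)
FROM products
WHERE cost > 23.89
GROUP BY supplier

Note: WHERE filters rows before grouping.

Result:
  SupplierB: 2
  SupplierD: 1
  SupplierG: 4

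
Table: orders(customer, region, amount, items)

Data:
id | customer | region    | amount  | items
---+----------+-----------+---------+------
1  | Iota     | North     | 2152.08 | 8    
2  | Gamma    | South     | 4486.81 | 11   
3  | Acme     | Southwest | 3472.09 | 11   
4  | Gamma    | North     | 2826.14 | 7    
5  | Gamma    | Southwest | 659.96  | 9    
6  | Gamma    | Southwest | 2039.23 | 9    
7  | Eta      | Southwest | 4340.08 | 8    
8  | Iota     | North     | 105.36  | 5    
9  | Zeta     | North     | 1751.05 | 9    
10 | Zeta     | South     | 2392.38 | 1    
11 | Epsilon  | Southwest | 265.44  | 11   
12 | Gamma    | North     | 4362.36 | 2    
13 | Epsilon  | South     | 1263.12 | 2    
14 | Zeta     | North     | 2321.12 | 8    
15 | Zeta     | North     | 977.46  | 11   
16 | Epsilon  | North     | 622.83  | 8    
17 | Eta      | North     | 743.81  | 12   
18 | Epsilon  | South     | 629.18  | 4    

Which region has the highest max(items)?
SELECT region, MAX(items) as val
FROM orders
GROUP BY region
ORDER BY val DESC
LIMIT 1

Result: North with max(items) = 12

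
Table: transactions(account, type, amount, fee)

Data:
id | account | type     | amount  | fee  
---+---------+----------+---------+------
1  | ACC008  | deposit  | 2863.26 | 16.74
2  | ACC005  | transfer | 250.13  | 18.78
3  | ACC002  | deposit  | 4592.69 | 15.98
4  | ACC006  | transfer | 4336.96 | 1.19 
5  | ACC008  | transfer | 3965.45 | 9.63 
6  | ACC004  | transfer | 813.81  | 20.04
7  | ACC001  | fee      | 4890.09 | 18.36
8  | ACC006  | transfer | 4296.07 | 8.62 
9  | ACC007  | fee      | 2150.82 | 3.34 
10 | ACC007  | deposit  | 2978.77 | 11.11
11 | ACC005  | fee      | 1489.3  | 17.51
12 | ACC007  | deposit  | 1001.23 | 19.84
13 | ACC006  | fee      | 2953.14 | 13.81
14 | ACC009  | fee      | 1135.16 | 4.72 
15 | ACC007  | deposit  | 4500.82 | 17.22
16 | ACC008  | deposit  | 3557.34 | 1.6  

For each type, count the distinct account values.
SELECT type, COUNT(DISTINCT account)
FROM transactions
GROUP BY type

Result:
  deposit: 3 distinct
  fee: 5 distinct
  transfer: 4 distinct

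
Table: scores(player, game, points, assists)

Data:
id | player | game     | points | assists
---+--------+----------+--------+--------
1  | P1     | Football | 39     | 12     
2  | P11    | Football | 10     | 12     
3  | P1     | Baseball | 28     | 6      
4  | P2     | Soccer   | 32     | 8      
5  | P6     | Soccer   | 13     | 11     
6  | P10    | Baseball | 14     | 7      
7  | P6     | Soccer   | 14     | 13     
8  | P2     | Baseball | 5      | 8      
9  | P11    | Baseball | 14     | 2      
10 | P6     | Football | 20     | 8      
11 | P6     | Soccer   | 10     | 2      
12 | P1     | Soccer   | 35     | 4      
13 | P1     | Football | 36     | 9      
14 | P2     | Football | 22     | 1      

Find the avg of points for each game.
SELECT game, AVG(points) as result
FROM scores
GROUP BY game

Result:
  Baseball: 15.25
  Football: 25.40
  Soccer: 20.80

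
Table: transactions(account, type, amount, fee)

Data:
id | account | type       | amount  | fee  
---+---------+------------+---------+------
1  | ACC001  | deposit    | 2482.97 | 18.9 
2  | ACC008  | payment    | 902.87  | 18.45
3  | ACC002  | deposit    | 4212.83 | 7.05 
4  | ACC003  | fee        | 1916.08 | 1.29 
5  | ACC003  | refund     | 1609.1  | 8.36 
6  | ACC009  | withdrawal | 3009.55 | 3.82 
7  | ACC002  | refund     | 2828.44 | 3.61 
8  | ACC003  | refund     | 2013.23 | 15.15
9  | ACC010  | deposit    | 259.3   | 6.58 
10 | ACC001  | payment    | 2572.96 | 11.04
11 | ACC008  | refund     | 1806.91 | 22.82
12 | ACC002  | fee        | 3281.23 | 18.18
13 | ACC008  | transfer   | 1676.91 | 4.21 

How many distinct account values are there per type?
SELECT type, COUNT(DISTINCT account)
FROM transactions
GROUP BY type

Result:
  deposit: 3 distinct
  fee: 2 distinct
  payment: 2 distinct
  refund: 3 distinct
  transfer: 1 distinct
  withdrawal: 1 distinct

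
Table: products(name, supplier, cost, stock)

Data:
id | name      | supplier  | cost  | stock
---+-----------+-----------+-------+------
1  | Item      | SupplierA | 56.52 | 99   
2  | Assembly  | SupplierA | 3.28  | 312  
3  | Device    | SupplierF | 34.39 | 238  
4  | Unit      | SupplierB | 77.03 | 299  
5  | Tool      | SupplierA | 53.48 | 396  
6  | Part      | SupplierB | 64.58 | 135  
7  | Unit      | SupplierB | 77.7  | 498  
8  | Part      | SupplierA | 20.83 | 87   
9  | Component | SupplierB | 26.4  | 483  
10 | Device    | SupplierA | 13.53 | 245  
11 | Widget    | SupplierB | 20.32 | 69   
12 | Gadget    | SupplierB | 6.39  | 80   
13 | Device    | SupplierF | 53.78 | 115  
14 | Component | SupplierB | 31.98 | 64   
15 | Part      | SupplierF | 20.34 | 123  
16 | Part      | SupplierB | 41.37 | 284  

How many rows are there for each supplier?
SELECT supplier, COUNT(*) as count
FROM products
GROUP BY supplier

Result:
  SupplierA: 5
  SupplierB: 8
  SupplierF: 3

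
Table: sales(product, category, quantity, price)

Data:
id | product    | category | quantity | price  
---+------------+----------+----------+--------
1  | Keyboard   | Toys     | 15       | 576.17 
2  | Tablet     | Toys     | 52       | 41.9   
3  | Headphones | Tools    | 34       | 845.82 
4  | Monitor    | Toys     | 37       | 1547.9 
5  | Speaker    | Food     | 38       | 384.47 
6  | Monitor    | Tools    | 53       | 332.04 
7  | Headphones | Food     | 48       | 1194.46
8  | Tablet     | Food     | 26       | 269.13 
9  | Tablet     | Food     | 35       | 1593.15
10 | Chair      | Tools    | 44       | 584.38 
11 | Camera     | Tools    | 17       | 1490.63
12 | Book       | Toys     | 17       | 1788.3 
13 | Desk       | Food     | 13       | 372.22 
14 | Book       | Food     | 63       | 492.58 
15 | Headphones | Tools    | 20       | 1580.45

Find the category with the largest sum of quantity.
SELECT category, SUM(quantity) as val
FROM sales
GROUP BY category
ORDER BY val DESC
LIMIT 1

Result: Food with sum(quantity) = 223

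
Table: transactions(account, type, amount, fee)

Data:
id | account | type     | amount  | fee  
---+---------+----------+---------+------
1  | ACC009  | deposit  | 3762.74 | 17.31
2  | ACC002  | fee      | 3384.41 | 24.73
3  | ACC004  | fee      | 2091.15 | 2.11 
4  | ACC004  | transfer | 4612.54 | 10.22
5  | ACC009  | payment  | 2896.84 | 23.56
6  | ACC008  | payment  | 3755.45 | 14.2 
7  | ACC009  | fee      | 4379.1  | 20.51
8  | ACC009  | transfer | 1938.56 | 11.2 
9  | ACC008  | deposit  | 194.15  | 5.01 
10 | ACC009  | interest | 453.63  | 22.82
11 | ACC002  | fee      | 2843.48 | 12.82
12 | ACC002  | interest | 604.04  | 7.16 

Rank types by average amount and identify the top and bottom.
SELECT type, AVG(amount)
FROM transactions
GROUP BY type
ORDER BY AVG(amount)

All groups:
  interest: 528.84
  deposit: 1978.45
  fee: 3174.54
  transfer: 3275.55
  payment: 3326.15

Highest: payment (3326.15)
Lowest: interest (528.84)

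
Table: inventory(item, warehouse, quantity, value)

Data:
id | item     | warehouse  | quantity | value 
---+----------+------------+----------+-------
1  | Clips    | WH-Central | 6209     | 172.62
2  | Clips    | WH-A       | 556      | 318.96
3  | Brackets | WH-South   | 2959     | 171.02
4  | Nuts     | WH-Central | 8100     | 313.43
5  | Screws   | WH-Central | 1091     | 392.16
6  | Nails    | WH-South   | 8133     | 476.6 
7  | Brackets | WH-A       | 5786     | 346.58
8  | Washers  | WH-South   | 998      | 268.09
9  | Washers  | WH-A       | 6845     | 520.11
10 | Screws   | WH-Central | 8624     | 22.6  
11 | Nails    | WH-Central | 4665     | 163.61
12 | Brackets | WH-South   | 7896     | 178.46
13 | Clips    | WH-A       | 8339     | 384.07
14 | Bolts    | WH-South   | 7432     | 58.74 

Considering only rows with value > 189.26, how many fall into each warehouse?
SELECT warehouse, COUNT(*)
FROM inventory
WHERE value > 189.26
GROUP BY warehouse

Note: WHERE filters rows before grouping.

Result:
  WH-A: 4
  WH-Central: 2
  WH-South: 2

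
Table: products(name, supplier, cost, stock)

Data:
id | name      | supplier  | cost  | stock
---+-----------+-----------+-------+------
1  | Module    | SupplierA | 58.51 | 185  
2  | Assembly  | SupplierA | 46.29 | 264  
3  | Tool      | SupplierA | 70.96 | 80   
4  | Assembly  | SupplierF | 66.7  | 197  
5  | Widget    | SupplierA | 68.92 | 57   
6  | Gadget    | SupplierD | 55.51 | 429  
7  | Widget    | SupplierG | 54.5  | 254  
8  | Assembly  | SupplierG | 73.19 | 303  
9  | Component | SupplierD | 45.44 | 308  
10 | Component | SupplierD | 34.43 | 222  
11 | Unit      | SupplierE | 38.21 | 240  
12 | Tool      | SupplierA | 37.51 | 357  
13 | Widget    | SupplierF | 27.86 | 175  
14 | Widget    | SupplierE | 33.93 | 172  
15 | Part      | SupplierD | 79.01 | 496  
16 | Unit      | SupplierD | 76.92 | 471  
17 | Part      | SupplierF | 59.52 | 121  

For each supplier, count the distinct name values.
SELECT supplier, COUNT(DISTINCT name)
FROM products
GROUP BY supplier

Result:
  SupplierA: 4 distinct
  SupplierD: 4 distinct
  SupplierE: 2 distinct
  SupplierF: 3 distinct
  SupplierG: 2 distinct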